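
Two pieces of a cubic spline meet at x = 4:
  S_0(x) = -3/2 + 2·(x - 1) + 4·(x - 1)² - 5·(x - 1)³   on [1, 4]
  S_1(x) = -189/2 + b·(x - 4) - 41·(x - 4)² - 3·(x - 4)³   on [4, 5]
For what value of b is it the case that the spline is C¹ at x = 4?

S_0'(x) = 2 + 8·(x - 1) - 15·(x - 1)², so S_0'(4) = -109. On the right, S_1'(4) = b, so b = -109.

-109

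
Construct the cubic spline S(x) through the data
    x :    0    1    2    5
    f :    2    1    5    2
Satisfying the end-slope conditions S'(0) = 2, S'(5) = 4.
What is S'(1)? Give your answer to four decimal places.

0.9310

Write M_i for S''(x_i). With h_i = 1, 1, 3 and divided differences Δ_i = -1, 4, -1, the continuity of S' gives the tridiagonal system
  1·M_0 + 4·M_1 + 1·M_2 = 6(Δ_1 - Δ_0) = 30
  1·M_1 + 8·M_2 + 3·M_3 = 6(Δ_2 - Δ_1) = -30
Clamped end conditions give two more equations: 2h_0·M_0 + h_0·M_1 = 6(Δ_0 - S'(0)) = -18 and h_2·M_2 + 2h_2·M_3 = 6(S'(5) - Δ_2) = 30.
Forward elimination and back-substitution give M_0 = -460/29, M_1 = 398/29, M_2 = -262/29, M_3 = 276/29.
On [1, 2], S'(x) = b_1 + 2c_1·(x - 1) + 3d_1·(x - 1)² with b_1 = Δ_1 - h_1(2M_1 + M_2)/6 = 27/29, c_1 = M_1/2 = 199/29, d_1 = (M_2 - M_1)/(6h_1) = -110/29. So S'(1) = 27/29.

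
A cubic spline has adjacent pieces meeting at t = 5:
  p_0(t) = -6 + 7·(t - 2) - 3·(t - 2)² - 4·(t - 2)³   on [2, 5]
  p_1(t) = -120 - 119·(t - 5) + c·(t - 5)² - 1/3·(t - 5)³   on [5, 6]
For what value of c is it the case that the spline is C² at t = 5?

p_0''(t) = -6 - 24·(t - 2), so p_0''(5) = -78. On the right, p_1''(5) = 2c, so c = -39.

-39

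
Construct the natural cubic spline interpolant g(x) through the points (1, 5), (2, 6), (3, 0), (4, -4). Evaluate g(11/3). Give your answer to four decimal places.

Write M_i for g''(x_i). With h_i = 1, 1, 1 and divided differences Δ_i = 1, -6, -4, the continuity of g' gives the tridiagonal system
  1·M_0 + 4·M_1 + 1·M_2 = 6(Δ_1 - Δ_0) = -42
  1·M_1 + 4·M_2 + 1·M_3 = 6(Δ_2 - Δ_1) = 12
Natural end conditions: M_0 = M_3 = 0.
Solving the tridiagonal system: M_0 = 0, M_1 = -12, M_2 = 6, M_3 = 0.
On [3, 4], g(x) = 0 - 6·(x - 3) + 3·(x - 3)² - 1·(x - 3)³.
With (x - 3) = 2/3: g(11/3) = -80/27.

-2.9630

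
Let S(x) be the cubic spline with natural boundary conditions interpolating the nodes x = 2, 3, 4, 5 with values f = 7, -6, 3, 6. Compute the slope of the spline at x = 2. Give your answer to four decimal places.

Let σ_i = S''(x_i). Step sizes h_i = 1, 1, 1; slopes of the chords Δ_i = (y_(i+1) - y_i)/h_i = -13, 9, 3.
  1·σ_0 + 4·σ_1 + 1·σ_2 = 6(Δ_1 - Δ_0) = 132
  1·σ_1 + 4·σ_2 + 1·σ_3 = 6(Δ_2 - Δ_1) = -36
Natural end conditions: σ_0 = σ_3 = 0.
Forward elimination and back-substitution give σ_0 = 0, σ_1 = 188/5, σ_2 = -92/5, σ_3 = 0.
On [2, 3], S'(x) = b_0 + 2c_0·(x - 2) + 3d_0·(x - 2)² with b_0 = Δ_0 - h_0(2σ_0 + σ_1)/6 = -289/15, c_0 = σ_0/2 = 0, d_0 = (σ_1 - σ_0)/(6h_0) = 94/15. So S'(2) = -289/15.

-19.2667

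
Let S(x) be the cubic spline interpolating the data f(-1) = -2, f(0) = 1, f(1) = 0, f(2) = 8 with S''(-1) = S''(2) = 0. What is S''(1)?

16

Put M_i = S'' at the i-th knot. Here h = (1, 1, 1) and Δ = (3, -1, 8), so the interior equations h_(i-1)·M_(i-1) + 2(h_(i-1)+h_i)·M_i + h_i·M_(i+1) = 6(Δ_i − Δ_(i-1)) read
  1·M_0 + 4·M_1 + 1·M_2 = 6(Δ_1 - Δ_0) = -24
  1·M_1 + 4·M_2 + 1·M_3 = 6(Δ_2 - Δ_1) = 54
Natural end conditions: M_0 = M_3 = 0.
Solving the tridiagonal system: M_0 = 0, M_1 = -10, M_2 = 16, M_3 = 0.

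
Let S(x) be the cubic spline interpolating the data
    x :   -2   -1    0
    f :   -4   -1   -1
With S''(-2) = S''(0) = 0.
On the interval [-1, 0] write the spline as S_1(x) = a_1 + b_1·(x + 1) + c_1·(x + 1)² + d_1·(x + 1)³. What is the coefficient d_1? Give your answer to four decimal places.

Put m_i = S'' at the i-th knot. Here h = (1, 1) and Δ = (3, 0), so the interior equations h_(i-1)·m_(i-1) + 2(h_(i-1)+h_i)·m_i + h_i·m_(i+1) = 6(Δ_i − Δ_(i-1)) read
  1·m_0 + 4·m_1 + 1·m_2 = 6(Δ_1 - Δ_0) = -18
Natural end conditions: m_0 = m_2 = 0.
Solving the tridiagonal system: m_0 = 0, m_1 = -9/2, m_2 = 0.
On [-1, 0], with S_1(x) = a_1 + b_1·(x + 1) + c_1·(x + 1)² + d_1·(x + 1)³: c_1 = m_1/2 = -9/4, d_1 = (m_2 - m_1)/(6h_1) = 3/4, b_1 = Δ_1 - h_1(2m_1 + m_2)/6 = 3/2.

0.7500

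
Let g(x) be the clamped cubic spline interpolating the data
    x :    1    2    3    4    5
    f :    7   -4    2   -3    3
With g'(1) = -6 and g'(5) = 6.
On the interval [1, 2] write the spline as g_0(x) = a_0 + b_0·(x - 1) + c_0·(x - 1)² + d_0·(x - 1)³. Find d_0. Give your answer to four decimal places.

Write σ_i for g''(x_i). With h_i = 1, 1, 1, 1 and divided differences Δ_i = -11, 6, -5, 6, the continuity of g' gives the tridiagonal system
  1·σ_0 + 4·σ_1 + 1·σ_2 = 6(Δ_1 - Δ_0) = 102
  1·σ_1 + 4·σ_2 + 1·σ_3 = 6(Δ_2 - Δ_1) = -66
  1·σ_2 + 4·σ_3 + 1·σ_4 = 6(Δ_3 - Δ_2) = 66
Clamped end conditions give two more equations: 2h_0·σ_0 + h_0·σ_1 = 6(Δ_0 - g'(1)) = -30 and h_3·σ_3 + 2h_3·σ_4 = 6(g'(5) - Δ_3) = 0.
Solving the tridiagonal system: σ_0 = -513/14, σ_1 = 303/7, σ_2 = -69/2, σ_3 = 201/7, σ_4 = -201/14.
On [1, 2], with g_0(x) = a_0 + b_0·(x - 1) + c_0·(x - 1)² + d_0·(x - 1)³: c_0 = σ_0/2 = -513/28, d_0 = (σ_1 - σ_0)/(6h_0) = 373/28, b_0 = Δ_0 - h_0(2σ_0 + σ_1)/6 = -6.

13.3214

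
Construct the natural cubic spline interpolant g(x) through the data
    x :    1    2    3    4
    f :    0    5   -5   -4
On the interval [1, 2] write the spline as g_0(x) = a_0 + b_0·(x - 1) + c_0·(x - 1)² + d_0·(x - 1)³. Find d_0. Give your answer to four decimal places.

Write m_i for g''(x_i). With h_i = 1, 1, 1 and divided differences Δ_i = 5, -10, 1, the continuity of g' gives the tridiagonal system
  1·m_0 + 4·m_1 + 1·m_2 = 6(Δ_1 - Δ_0) = -90
  1·m_1 + 4·m_2 + 1·m_3 = 6(Δ_2 - Δ_1) = 66
Natural end conditions: m_0 = m_3 = 0.
Hence m_0 = 0, m_1 = -142/5, m_2 = 118/5, m_3 = 0.
On [1, 2], with g_0(x) = a_0 + b_0·(x - 1) + c_0·(x - 1)² + d_0·(x - 1)³: c_0 = m_0/2 = 0, d_0 = (m_1 - m_0)/(6h_0) = -71/15, b_0 = Δ_0 - h_0(2m_0 + m_1)/6 = 146/15.

-4.7333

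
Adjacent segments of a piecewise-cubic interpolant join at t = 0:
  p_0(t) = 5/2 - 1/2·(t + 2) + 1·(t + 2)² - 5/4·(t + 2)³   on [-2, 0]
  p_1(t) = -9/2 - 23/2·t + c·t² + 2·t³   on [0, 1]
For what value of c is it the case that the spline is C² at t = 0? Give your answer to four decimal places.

-6.5000

p_0''(t) = 2 - 15/2·(t + 2), so p_0''(0) = -13. On the right, p_1''(0) = 2c, so c = -13/2.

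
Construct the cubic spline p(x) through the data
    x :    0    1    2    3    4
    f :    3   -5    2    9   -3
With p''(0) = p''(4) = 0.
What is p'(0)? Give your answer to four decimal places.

Let M_i = p''(x_i). Step sizes h_i = 1, 1, 1, 1; slopes of the chords Δ_i = (y_(i+1) - y_i)/h_i = -8, 7, 7, -12.
  1·M_0 + 4·M_1 + 1·M_2 = 6(Δ_1 - Δ_0) = 90
  1·M_1 + 4·M_2 + 1·M_3 = 6(Δ_2 - Δ_1) = 0
  1·M_2 + 4·M_3 + 1·M_4 = 6(Δ_3 - Δ_2) = -114
Natural end conditions: M_0 = M_4 = 0.
Solving: M_0 = 0, M_1 = 309/14, M_2 = 12/7, M_3 = -405/14, M_4 = 0.
On [0, 1], p'(x) = b_0 + 2c_0·x + 3d_0·x² with b_0 = Δ_0 - h_0(2M_0 + M_1)/6 = -327/28, c_0 = M_0/2 = 0, d_0 = (M_1 - M_0)/(6h_0) = 103/28. So p'(0) = -327/28.

-11.6786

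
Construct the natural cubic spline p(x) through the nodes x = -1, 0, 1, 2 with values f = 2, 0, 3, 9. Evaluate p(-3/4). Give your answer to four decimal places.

Write M_i for p''(x_i). With h_i = 1, 1, 1 and divided differences Δ_i = -2, 3, 6, the continuity of p' gives the tridiagonal system
  1·M_0 + 4·M_1 + 1·M_2 = 6(Δ_1 - Δ_0) = 30
  1·M_1 + 4·M_2 + 1·M_3 = 6(Δ_2 - Δ_1) = 18
Natural end conditions: M_0 = M_3 = 0.
Solving the tridiagonal system: M_0 = 0, M_1 = 34/5, M_2 = 14/5, M_3 = 0.
On [-1, 0], p(x) = 2 - 47/15·(x + 1) + 0·(x + 1)² + 17/15·(x + 1)³.
With (x + 1) = 1/4: p(-3/4) = 79/64.

1.2344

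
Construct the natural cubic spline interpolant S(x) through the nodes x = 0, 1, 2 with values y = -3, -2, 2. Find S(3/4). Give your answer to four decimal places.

Write σ_i for S''(x_i). With h_i = 1, 1 and divided differences Δ_i = 1, 4, the continuity of S' gives the tridiagonal system
  1·σ_0 + 4·σ_1 + 1·σ_2 = 6(Δ_1 - Δ_0) = 18
Natural end conditions: σ_0 = σ_2 = 0.
Solving: σ_0 = 0, σ_1 = 9/2, σ_2 = 0.
On [0, 1], S(x) = -3 + 1/4·x + 0·x² + 3/4·x³.
With x = 3/4: S(3/4) = -639/256.

-2.4961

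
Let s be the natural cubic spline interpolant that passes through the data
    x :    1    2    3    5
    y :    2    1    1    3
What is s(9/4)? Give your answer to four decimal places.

0.8981

Let σ_i = s''(x_i). Step sizes h_i = 1, 1, 2; slopes of the chords Δ_i = (y_(i+1) - y_i)/h_i = -1, 0, 1.
  1·σ_0 + 4·σ_1 + 1·σ_2 = 6(Δ_1 - Δ_0) = 6
  1·σ_1 + 6·σ_2 + 2·σ_3 = 6(Δ_2 - Δ_1) = 6
Natural end conditions: σ_0 = σ_3 = 0.
Solving the tridiagonal system: σ_0 = 0, σ_1 = 30/23, σ_2 = 18/23, σ_3 = 0.
On [2, 3], s(x) = 1 - 13/23·(x - 2) + 15/23·(x - 2)² - 2/23·(x - 2)³.
With (x - 2) = 1/4: s(9/4) = 661/736.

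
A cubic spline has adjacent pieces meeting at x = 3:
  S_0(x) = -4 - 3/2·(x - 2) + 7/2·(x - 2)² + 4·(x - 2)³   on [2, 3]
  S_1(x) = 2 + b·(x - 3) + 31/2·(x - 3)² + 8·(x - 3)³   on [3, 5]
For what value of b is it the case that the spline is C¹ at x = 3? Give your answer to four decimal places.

S_0'(x) = -3/2 + 7·(x - 2) + 12·(x - 2)², so S_0'(3) = 35/2. On the right, S_1'(3) = b, so b = 35/2.

17.5000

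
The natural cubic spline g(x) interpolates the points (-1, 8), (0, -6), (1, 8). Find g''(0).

42

With M_i denoting the second derivative at x_i, h_i = 1, 1, and Δ_i = (y_(i+1) − y_i)/h_i = -14, 14:
  1·M_0 + 4·M_1 + 1·M_2 = 6(Δ_1 - Δ_0) = 168
Natural end conditions: M_0 = M_2 = 0.
Solving: M_0 = 0, M_1 = 42, M_2 = 0.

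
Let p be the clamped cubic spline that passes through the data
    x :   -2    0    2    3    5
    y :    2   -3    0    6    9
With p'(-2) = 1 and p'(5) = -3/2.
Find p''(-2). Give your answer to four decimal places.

-7.1475

With m_i denoting the second derivative at x_i, h_i = 2, 2, 1, 2, and Δ_i = (y_(i+1) − y_i)/h_i = -5/2, 3/2, 6, 3/2:
  2·m_0 + 8·m_1 + 2·m_2 = 6(Δ_1 - Δ_0) = 24
  2·m_1 + 6·m_2 + 1·m_3 = 6(Δ_2 - Δ_1) = 27
  1·m_2 + 6·m_3 + 2·m_4 = 6(Δ_3 - Δ_2) = -27
Clamped end conditions give two more equations: 2h_0·m_0 + h_0·m_1 = 6(Δ_0 - p'(-2)) = -21 and h_3·m_3 + 2h_3·m_4 = 6(p'(5) - Δ_3) = -18.
Solving: m_0 = -436/61, m_1 = 463/122, m_2 = 242/61, m_3 = -268/61, m_4 = -281/122.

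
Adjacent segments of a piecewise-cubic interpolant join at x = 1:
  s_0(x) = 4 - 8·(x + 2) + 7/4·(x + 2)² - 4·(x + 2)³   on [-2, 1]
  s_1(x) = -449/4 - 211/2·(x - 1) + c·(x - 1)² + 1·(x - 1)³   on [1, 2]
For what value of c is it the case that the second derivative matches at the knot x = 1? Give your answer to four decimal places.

s_0''(x) = 7/2 - 24·(x + 2), so s_0''(1) = -137/2. On the right, s_1''(1) = 2c, so c = -137/4.

-34.2500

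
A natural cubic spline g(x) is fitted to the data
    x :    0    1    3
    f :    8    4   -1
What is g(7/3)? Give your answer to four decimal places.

0.3704

With M_i denoting the second derivative at x_i, h_i = 1, 2, and Δ_i = (y_(i+1) − y_i)/h_i = -4, -5/2:
  1·M_0 + 6·M_1 + 2·M_2 = 6(Δ_1 - Δ_0) = 9
Natural end conditions: M_0 = M_2 = 0.
Solving: M_0 = 0, M_1 = 3/2, M_2 = 0.
On [1, 3], g(x) = 4 - 7/2·(x - 1) + 3/4·(x - 1)² - 1/8·(x - 1)³.
With (x - 1) = 4/3: g(7/3) = 10/27.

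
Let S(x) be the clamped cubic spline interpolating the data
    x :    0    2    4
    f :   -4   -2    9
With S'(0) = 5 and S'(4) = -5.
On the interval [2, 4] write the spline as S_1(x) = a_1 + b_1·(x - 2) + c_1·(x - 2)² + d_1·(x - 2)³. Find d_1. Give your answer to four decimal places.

Write σ_i for S''(x_i). With h_i = 2, 2 and divided differences Δ_i = 1, 11/2, the continuity of S' gives the tridiagonal system
  2·σ_0 + 8·σ_1 + 2·σ_2 = 6(Δ_1 - Δ_0) = 27
Clamped end conditions give two more equations: 2h_0·σ_0 + h_0·σ_1 = 6(Δ_0 - S'(0)) = -24 and h_1·σ_1 + 2h_1·σ_2 = 6(S'(4) - Δ_1) = -63.
Forward elimination and back-substitution give σ_0 = -95/8, σ_1 = 47/4, σ_2 = -173/8.
On [2, 4], with S_1(x) = a_1 + b_1·(x - 2) + c_1·(x - 2)² + d_1·(x - 2)³: c_1 = σ_1/2 = 47/8, d_1 = (σ_2 - σ_1)/(6h_1) = -89/32, b_1 = Δ_1 - h_1(2σ_1 + σ_2)/6 = 39/8.

-2.7813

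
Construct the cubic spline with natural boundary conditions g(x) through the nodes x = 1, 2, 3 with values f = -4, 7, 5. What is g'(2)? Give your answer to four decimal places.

4.5000

Put M_i = g'' at the i-th knot. Here h = (1, 1) and Δ = (11, -2), so the interior equations h_(i-1)·M_(i-1) + 2(h_(i-1)+h_i)·M_i + h_i·M_(i+1) = 6(Δ_i − Δ_(i-1)) read
  1·M_0 + 4·M_1 + 1·M_2 = 6(Δ_1 - Δ_0) = -78
Natural end conditions: M_0 = M_2 = 0.
Solving the tridiagonal system: M_0 = 0, M_1 = -39/2, M_2 = 0.
On [2, 3], g'(x) = b_1 + 2c_1·(x - 2) + 3d_1·(x - 2)² with b_1 = Δ_1 - h_1(2M_1 + M_2)/6 = 9/2, c_1 = M_1/2 = -39/4, d_1 = (M_2 - M_1)/(6h_1) = 13/4. So g'(2) = 9/2.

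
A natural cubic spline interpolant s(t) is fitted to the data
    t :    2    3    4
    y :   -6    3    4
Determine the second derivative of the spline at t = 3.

-12

Let M_i = s''(x_i). Step sizes h_i = 1, 1; slopes of the chords Δ_i = (y_(i+1) - y_i)/h_i = 9, 1.
  1·M_0 + 4·M_1 + 1·M_2 = 6(Δ_1 - Δ_0) = -48
Natural end conditions: M_0 = M_2 = 0.
Solving: M_0 = 0, M_1 = -12, M_2 = 0.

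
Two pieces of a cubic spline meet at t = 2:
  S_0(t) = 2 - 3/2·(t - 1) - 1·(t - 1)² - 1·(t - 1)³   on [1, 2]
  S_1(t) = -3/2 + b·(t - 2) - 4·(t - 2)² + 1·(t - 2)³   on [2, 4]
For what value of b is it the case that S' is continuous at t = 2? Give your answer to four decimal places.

S_0'(t) = -3/2 - 2·(t - 1) - 3·(t - 1)², so S_0'(2) = -13/2. On the right, S_1'(2) = b, so b = -13/2.

-6.5000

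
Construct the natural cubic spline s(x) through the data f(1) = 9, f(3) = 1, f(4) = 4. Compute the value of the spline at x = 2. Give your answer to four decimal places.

Write M_i for s''(x_i). With h_i = 2, 1 and divided differences Δ_i = -4, 3, the continuity of s' gives the tridiagonal system
  2·M_0 + 6·M_1 + 1·M_2 = 6(Δ_1 - Δ_0) = 42
Natural end conditions: M_0 = M_2 = 0.
Hence M_0 = 0, M_1 = 7, M_2 = 0.
On [1, 3], s(x) = 9 - 19/3·(x - 1) + 0·(x - 1)² + 7/12·(x - 1)³.
With (x - 1) = 1: s(2) = 13/4.

3.2500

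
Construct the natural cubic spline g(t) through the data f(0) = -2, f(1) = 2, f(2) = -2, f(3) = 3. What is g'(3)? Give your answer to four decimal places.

Let M_i = g''(x_i). Step sizes h_i = 1, 1, 1; slopes of the chords Δ_i = (y_(i+1) - y_i)/h_i = 4, -4, 5.
  1·M_0 + 4·M_1 + 1·M_2 = 6(Δ_1 - Δ_0) = -48
  1·M_1 + 4·M_2 + 1·M_3 = 6(Δ_2 - Δ_1) = 54
Natural end conditions: M_0 = M_3 = 0.
Solving the tridiagonal system: M_0 = 0, M_1 = -82/5, M_2 = 88/5, M_3 = 0.
On [2, 3], g'(t) = b_2 + 2c_2·(t - 2) + 3d_2·(t - 2)² with b_2 = Δ_2 - h_2(2M_2 + M_3)/6 = -13/15, c_2 = M_2/2 = 44/5, d_2 = (M_3 - M_2)/(6h_2) = -44/15. So g'(3) = 119/15.

7.9333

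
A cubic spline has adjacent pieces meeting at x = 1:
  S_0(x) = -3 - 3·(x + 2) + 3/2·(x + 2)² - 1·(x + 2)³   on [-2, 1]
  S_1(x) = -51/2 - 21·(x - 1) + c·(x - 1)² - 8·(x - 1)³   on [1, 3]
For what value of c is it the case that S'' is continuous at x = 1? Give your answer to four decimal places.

-7.5000

S_0''(x) = 3 - 6·(x + 2), so S_0''(1) = -15. On the right, S_1''(1) = 2c, so c = -15/2.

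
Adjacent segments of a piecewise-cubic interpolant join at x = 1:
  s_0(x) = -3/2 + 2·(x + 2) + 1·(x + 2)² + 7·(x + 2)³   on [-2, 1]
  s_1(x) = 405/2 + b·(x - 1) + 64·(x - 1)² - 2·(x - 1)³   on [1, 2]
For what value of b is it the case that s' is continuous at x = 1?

s_0'(x) = 2 + 2·(x + 2) + 21·(x + 2)², so s_0'(1) = 197. On the right, s_1'(1) = b, so b = 197.

197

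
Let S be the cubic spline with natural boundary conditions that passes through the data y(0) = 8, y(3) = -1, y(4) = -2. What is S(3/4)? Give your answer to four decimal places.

With σ_i denoting the second derivative at x_i, h_i = 3, 1, and Δ_i = (y_(i+1) − y_i)/h_i = -3, -1:
  3·σ_0 + 8·σ_1 + 1·σ_2 = 6(Δ_1 - Δ_0) = 12
Natural end conditions: σ_0 = σ_2 = 0.
Solving: σ_0 = 0, σ_1 = 3/2, σ_2 = 0.
On [0, 3], S(t) = 8 - 15/4·t + 0·t² + 1/12·t³.
With t = 3/4: S(3/4) = 1337/256.

5.2227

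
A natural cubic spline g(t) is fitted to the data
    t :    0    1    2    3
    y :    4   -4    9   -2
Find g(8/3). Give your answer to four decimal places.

3.9778

Let M_i = g''(x_i). Step sizes h_i = 1, 1, 1; slopes of the chords Δ_i = (y_(i+1) - y_i)/h_i = -8, 13, -11.
  1·M_0 + 4·M_1 + 1·M_2 = 6(Δ_1 - Δ_0) = 126
  1·M_1 + 4·M_2 + 1·M_3 = 6(Δ_2 - Δ_1) = -144
Natural end conditions: M_0 = M_3 = 0.
Forward elimination and back-substitution give M_0 = 0, M_1 = 216/5, M_2 = -234/5, M_3 = 0.
On [2, 3], g(t) = 9 + 23/5·(t - 2) - 117/5·(t - 2)² + 39/5·(t - 2)³.
With (t - 2) = 2/3: g(8/3) = 179/45.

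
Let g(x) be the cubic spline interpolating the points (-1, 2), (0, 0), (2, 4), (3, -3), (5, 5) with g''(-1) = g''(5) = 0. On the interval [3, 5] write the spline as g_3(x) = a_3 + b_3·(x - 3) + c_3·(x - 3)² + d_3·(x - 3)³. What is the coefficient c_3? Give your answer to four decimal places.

6.6774

Write m_i for g''(x_i). With h_i = 1, 2, 1, 2 and divided differences Δ_i = -2, 2, -7, 4, the continuity of g' gives the tridiagonal system
  1·m_0 + 6·m_1 + 2·m_2 = 6(Δ_1 - Δ_0) = 24
  2·m_1 + 6·m_2 + 1·m_3 = 6(Δ_2 - Δ_1) = -54
  1·m_2 + 6·m_3 + 2·m_4 = 6(Δ_3 - Δ_2) = 66
Natural end conditions: m_0 = m_4 = 0.
Solving: m_0 = 0, m_1 = 270/31, m_2 = -438/31, m_3 = 414/31, m_4 = 0.
On [3, 5], with g_3(x) = a_3 + b_3·(x - 3) + c_3·(x - 3)² + d_3·(x - 3)³: c_3 = m_3/2 = 207/31, d_3 = (m_4 - m_3)/(6h_3) = -69/62, b_3 = Δ_3 - h_3(2m_3 + m_4)/6 = -152/31.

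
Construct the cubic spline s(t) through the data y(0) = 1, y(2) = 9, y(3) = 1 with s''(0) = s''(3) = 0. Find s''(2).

-12

Let σ_i = s''(x_i). Step sizes h_i = 2, 1; slopes of the chords Δ_i = (y_(i+1) - y_i)/h_i = 4, -8.
  2·σ_0 + 6·σ_1 + 1·σ_2 = 6(Δ_1 - Δ_0) = -72
Natural end conditions: σ_0 = σ_2 = 0.
Solving the tridiagonal system: σ_0 = 0, σ_1 = -12, σ_2 = 0.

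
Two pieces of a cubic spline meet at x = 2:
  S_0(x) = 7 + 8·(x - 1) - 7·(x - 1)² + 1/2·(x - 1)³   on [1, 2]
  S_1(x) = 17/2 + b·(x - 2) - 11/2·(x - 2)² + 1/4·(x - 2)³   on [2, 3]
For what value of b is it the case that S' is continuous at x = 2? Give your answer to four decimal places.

S_0'(x) = 8 - 14·(x - 1) + 3/2·(x - 1)², so S_0'(2) = -9/2. On the right, S_1'(2) = b, so b = -9/2.

-4.5000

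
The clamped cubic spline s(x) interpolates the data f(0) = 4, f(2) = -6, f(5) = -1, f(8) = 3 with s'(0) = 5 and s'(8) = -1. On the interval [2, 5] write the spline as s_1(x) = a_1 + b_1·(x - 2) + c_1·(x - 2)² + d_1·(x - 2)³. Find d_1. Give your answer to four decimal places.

-0.5750

With σ_i denoting the second derivative at x_i, h_i = 2, 3, 3, and Δ_i = (y_(i+1) − y_i)/h_i = -5, 5/3, 4/3:
  2·σ_0 + 10·σ_1 + 3·σ_2 = 6(Δ_1 - Δ_0) = 40
  3·σ_1 + 12·σ_2 + 3·σ_3 = 6(Δ_2 - Δ_1) = -2
Clamped end conditions give two more equations: 2h_0·σ_0 + h_0·σ_1 = 6(Δ_0 - s'(0)) = -60 and h_2·σ_2 + 2h_2·σ_3 = 6(s'(8) - Δ_2) = -14.
Solving the tridiagonal system: σ_0 = -365/19, σ_1 = 160/19, σ_2 = -110/57, σ_3 = -26/19.
On [2, 5], with s_1(x) = a_1 + b_1·(x - 2) + c_1·(x - 2)² + d_1·(x - 2)³: c_1 = σ_1/2 = 80/19, d_1 = (σ_2 - σ_1)/(6h_1) = -295/513, b_1 = Δ_1 - h_1(2σ_1 + σ_2)/6 = -110/19.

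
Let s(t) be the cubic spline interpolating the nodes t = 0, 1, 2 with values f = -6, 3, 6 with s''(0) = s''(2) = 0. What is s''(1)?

-9

Write M_i for s''(x_i). With h_i = 1, 1 and divided differences Δ_i = 9, 3, the continuity of s' gives the tridiagonal system
  1·M_0 + 4·M_1 + 1·M_2 = 6(Δ_1 - Δ_0) = -36
Natural end conditions: M_0 = M_2 = 0.
Forward elimination and back-substitution give M_0 = 0, M_1 = -9, M_2 = 0.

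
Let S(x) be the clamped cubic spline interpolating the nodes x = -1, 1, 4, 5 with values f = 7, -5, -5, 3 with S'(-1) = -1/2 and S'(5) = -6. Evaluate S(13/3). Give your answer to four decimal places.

With M_i denoting the second derivative at x_i, h_i = 2, 3, 1, and Δ_i = (y_(i+1) − y_i)/h_i = -6, 0, 8:
  2·M_0 + 10·M_1 + 3·M_2 = 6(Δ_1 - Δ_0) = 36
  3·M_1 + 8·M_2 + 1·M_3 = 6(Δ_2 - Δ_1) = 48
Clamped end conditions give two more equations: 2h_0·M_0 + h_0·M_1 = 6(Δ_0 - S'(-1)) = -33 and h_2·M_2 + 2h_2·M_3 = 6(S'(5) - Δ_2) = -84.
Solving: M_0 = -121/13, M_1 = 55/26, M_2 = 145/13, M_3 = -1237/26.
On [4, 5], S(x) = -5 + 635/52·(x - 4) + 145/26·(x - 4)² - 509/52·(x - 4)³.
With (x - 4) = 1/3: S(13/3) = -236/351.

-0.6724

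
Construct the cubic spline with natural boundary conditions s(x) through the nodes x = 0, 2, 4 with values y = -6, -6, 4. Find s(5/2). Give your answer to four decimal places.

With M_i denoting the second derivative at x_i, h_i = 2, 2, and Δ_i = (y_(i+1) − y_i)/h_i = 0, 5:
  2·M_0 + 8·M_1 + 2·M_2 = 6(Δ_1 - Δ_0) = 30
Natural end conditions: M_0 = M_2 = 0.
Forward elimination and back-substitution give M_0 = 0, M_1 = 15/4, M_2 = 0.
On [2, 4], s(x) = -6 + 5/2·(x - 2) + 15/8·(x - 2)² - 5/16·(x - 2)³.
With (x - 2) = 1/2: s(5/2) = -553/128.

-4.3203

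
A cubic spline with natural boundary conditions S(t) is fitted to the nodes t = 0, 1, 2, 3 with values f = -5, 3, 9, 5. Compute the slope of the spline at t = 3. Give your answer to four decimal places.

Write M_i for S''(x_i). With h_i = 1, 1, 1 and divided differences Δ_i = 8, 6, -4, the continuity of S' gives the tridiagonal system
  1·M_0 + 4·M_1 + 1·M_2 = 6(Δ_1 - Δ_0) = -12
  1·M_1 + 4·M_2 + 1·M_3 = 6(Δ_2 - Δ_1) = -60
Natural end conditions: M_0 = M_3 = 0.
Forward elimination and back-substitution give M_0 = 0, M_1 = 4/5, M_2 = -76/5, M_3 = 0.
On [2, 3], S'(t) = b_2 + 2c_2·(t - 2) + 3d_2·(t - 2)² with b_2 = Δ_2 - h_2(2M_2 + M_3)/6 = 16/15, c_2 = M_2/2 = -38/5, d_2 = (M_3 - M_2)/(6h_2) = 38/15. So S'(3) = -98/15.

-6.5333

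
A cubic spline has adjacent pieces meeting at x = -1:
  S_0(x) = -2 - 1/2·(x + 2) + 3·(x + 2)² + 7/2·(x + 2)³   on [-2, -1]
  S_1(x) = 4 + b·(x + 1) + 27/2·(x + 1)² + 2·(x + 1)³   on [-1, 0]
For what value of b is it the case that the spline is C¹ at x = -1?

16

S_0'(x) = -1/2 + 6·(x + 2) + 21/2·(x + 2)², so S_0'(-1) = 16. On the right, S_1'(-1) = b, so b = 16.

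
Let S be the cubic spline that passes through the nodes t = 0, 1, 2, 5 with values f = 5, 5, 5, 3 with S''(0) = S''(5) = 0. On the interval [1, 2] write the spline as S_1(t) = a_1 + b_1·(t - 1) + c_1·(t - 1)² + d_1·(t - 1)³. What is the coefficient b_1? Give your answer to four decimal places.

With m_i denoting the second derivative at x_i, h_i = 1, 1, 3, and Δ_i = (y_(i+1) − y_i)/h_i = 0, 0, -2/3:
  1·m_0 + 4·m_1 + 1·m_2 = 6(Δ_1 - Δ_0) = 0
  1·m_1 + 8·m_2 + 3·m_3 = 6(Δ_2 - Δ_1) = -4
Natural end conditions: m_0 = m_3 = 0.
Forward elimination and back-substitution give m_0 = 0, m_1 = 4/31, m_2 = -16/31, m_3 = 0.
On [1, 2], with S_1(t) = a_1 + b_1·(t - 1) + c_1·(t - 1)² + d_1·(t - 1)³: c_1 = m_1/2 = 2/31, d_1 = (m_2 - m_1)/(6h_1) = -10/93, b_1 = Δ_1 - h_1(2m_1 + m_2)/6 = 4/93.

0.0430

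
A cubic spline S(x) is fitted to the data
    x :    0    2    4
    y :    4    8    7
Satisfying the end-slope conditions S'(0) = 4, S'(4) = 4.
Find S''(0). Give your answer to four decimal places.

-1.1250

Let M_i = S''(x_i). Step sizes h_i = 2, 2; slopes of the chords Δ_i = (y_(i+1) - y_i)/h_i = 2, -1/2.
  2·M_0 + 8·M_1 + 2·M_2 = 6(Δ_1 - Δ_0) = -15
Clamped end conditions give two more equations: 2h_0·M_0 + h_0·M_1 = 6(Δ_0 - S'(0)) = -12 and h_1·M_1 + 2h_1·M_2 = 6(S'(4) - Δ_1) = 27.
Solving the tridiagonal system: M_0 = -9/8, M_1 = -15/4, M_2 = 69/8.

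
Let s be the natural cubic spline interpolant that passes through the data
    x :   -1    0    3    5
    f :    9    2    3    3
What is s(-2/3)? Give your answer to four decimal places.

Put M_i = s'' at the i-th knot. Here h = (1, 3, 2) and Δ = (-7, 1/3, 0), so the interior equations h_(i-1)·M_(i-1) + 2(h_(i-1)+h_i)·M_i + h_i·M_(i+1) = 6(Δ_i − Δ_(i-1)) read
  1·M_0 + 8·M_1 + 3·M_2 = 6(Δ_1 - Δ_0) = 44
  3·M_1 + 10·M_2 + 2·M_3 = 6(Δ_2 - Δ_1) = -2
Natural end conditions: M_0 = M_3 = 0.
Solving the tridiagonal system: M_0 = 0, M_1 = 446/71, M_2 = -148/71, M_3 = 0.
On [-1, 0], s(x) = 9 - 1714/213·(x + 1) + 0·(x + 1)² + 223/213·(x + 1)³.
With (x + 1) = 1/3: s(-2/3) = 36556/5751.

6.3565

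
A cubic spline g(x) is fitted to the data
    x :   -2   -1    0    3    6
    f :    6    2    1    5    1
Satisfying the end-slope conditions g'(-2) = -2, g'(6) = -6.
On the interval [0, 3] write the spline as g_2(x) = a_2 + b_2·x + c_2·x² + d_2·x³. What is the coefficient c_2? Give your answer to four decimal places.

Let m_i = g''(x_i). Step sizes h_i = 1, 1, 3, 3; slopes of the chords Δ_i = (y_(i+1) - y_i)/h_i = -4, -1, 4/3, -4/3.
  1·m_0 + 4·m_1 + 1·m_2 = 6(Δ_1 - Δ_0) = 18
  1·m_1 + 8·m_2 + 3·m_3 = 6(Δ_2 - Δ_1) = 14
  3·m_2 + 12·m_3 + 3·m_4 = 6(Δ_3 - Δ_2) = -16
Clamped end conditions give two more equations: 2h_0·m_0 + h_0·m_1 = 6(Δ_0 - g'(-2)) = -12 and h_3·m_3 + 2h_3·m_4 = 6(g'(6) - Δ_3) = -28.
Hence m_0 = -519/56, m_1 = 183/28, m_2 = 9/8, m_3 = -43/84, m_4 = -247/56.
On [0, 3], with g_2(x) = a_2 + b_2·x + c_2·x² + d_2·x³: c_2 = m_2/2 = 9/16, d_2 = (m_3 - m_2)/(6h_2) = -275/3024, b_2 = Δ_2 - h_2(2m_2 + m_3)/6 = 13/28.

0.5625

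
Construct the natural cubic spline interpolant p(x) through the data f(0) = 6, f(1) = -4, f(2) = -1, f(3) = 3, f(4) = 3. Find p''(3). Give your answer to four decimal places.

-5.4643

Put σ_i = p'' at the i-th knot. Here h = (1, 1, 1, 1) and Δ = (-10, 3, 4, 0), so the interior equations h_(i-1)·σ_(i-1) + 2(h_(i-1)+h_i)·σ_i + h_i·σ_(i+1) = 6(Δ_i − Δ_(i-1)) read
  1·σ_0 + 4·σ_1 + 1·σ_2 = 6(Δ_1 - Δ_0) = 78
  1·σ_1 + 4·σ_2 + 1·σ_3 = 6(Δ_2 - Δ_1) = 6
  1·σ_2 + 4·σ_3 + 1·σ_4 = 6(Δ_3 - Δ_2) = -24
Natural end conditions: σ_0 = σ_4 = 0.
Hence σ_0 = 0, σ_1 = 561/28, σ_2 = -15/7, σ_3 = -153/28, σ_4 = 0.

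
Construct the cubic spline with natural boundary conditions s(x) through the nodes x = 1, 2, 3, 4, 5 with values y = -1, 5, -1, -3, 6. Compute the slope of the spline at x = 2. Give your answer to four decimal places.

-0.6071

With m_i denoting the second derivative at x_i, h_i = 1, 1, 1, 1, and Δ_i = (y_(i+1) − y_i)/h_i = 6, -6, -2, 9:
  1·m_0 + 4·m_1 + 1·m_2 = 6(Δ_1 - Δ_0) = -72
  1·m_1 + 4·m_2 + 1·m_3 = 6(Δ_2 - Δ_1) = 24
  1·m_2 + 4·m_3 + 1·m_4 = 6(Δ_3 - Δ_2) = 66
Natural end conditions: m_0 = m_4 = 0.
Solving the tridiagonal system: m_0 = 0, m_1 = -555/28, m_2 = 51/7, m_3 = 411/28, m_4 = 0.
On [2, 3], s'(x) = b_1 + 2c_1·(x - 2) + 3d_1·(x - 2)² with b_1 = Δ_1 - h_1(2m_1 + m_2)/6 = -17/28, c_1 = m_1/2 = -555/56, d_1 = (m_2 - m_1)/(6h_1) = 253/56. So s'(2) = -17/28.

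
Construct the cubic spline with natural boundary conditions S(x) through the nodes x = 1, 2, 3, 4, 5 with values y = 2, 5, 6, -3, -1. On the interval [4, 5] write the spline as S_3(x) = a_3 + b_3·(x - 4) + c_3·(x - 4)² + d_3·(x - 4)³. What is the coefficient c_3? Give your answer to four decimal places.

Put m_i = S'' at the i-th knot. Here h = (1, 1, 1, 1) and Δ = (3, 1, -9, 2), so the interior equations h_(i-1)·m_(i-1) + 2(h_(i-1)+h_i)·m_i + h_i·m_(i+1) = 6(Δ_i − Δ_(i-1)) read
  1·m_0 + 4·m_1 + 1·m_2 = 6(Δ_1 - Δ_0) = -12
  1·m_1 + 4·m_2 + 1·m_3 = 6(Δ_2 - Δ_1) = -60
  1·m_2 + 4·m_3 + 1·m_4 = 6(Δ_3 - Δ_2) = 66
Natural end conditions: m_0 = m_4 = 0.
Solving the tridiagonal system: m_0 = 0, m_1 = 9/4, m_2 = -21, m_3 = 87/4, m_4 = 0.
On [4, 5], with S_3(x) = a_3 + b_3·(x - 4) + c_3·(x - 4)² + d_3·(x - 4)³: c_3 = m_3/2 = 87/8, d_3 = (m_4 - m_3)/(6h_3) = -29/8, b_3 = Δ_3 - h_3(2m_3 + m_4)/6 = -21/4.

10.8750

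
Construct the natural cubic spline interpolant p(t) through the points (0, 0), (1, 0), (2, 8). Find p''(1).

Let M_i = p''(x_i). Step sizes h_i = 1, 1; slopes of the chords Δ_i = (y_(i+1) - y_i)/h_i = 0, 8.
  1·M_0 + 4·M_1 + 1·M_2 = 6(Δ_1 - Δ_0) = 48
Natural end conditions: M_0 = M_2 = 0.
Solving the tridiagonal system: M_0 = 0, M_1 = 12, M_2 = 0.

12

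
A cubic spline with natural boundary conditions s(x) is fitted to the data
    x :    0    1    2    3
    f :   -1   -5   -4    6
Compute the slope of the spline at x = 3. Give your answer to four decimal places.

12.0667

Let M_i = s''(x_i). Step sizes h_i = 1, 1, 1; slopes of the chords Δ_i = (y_(i+1) - y_i)/h_i = -4, 1, 10.
  1·M_0 + 4·M_1 + 1·M_2 = 6(Δ_1 - Δ_0) = 30
  1·M_1 + 4·M_2 + 1·M_3 = 6(Δ_2 - Δ_1) = 54
Natural end conditions: M_0 = M_3 = 0.
Hence M_0 = 0, M_1 = 22/5, M_2 = 62/5, M_3 = 0.
On [2, 3], s'(x) = b_2 + 2c_2·(x - 2) + 3d_2·(x - 2)² with b_2 = Δ_2 - h_2(2M_2 + M_3)/6 = 88/15, c_2 = M_2/2 = 31/5, d_2 = (M_3 - M_2)/(6h_2) = -31/15. So s'(3) = 181/15.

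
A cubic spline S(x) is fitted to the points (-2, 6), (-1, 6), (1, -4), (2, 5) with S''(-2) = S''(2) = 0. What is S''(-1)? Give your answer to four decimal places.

-10.8750

Write M_i for S''(x_i). With h_i = 1, 2, 1 and divided differences Δ_i = 0, -5, 9, the continuity of S' gives the tridiagonal system
  1·M_0 + 6·M_1 + 2·M_2 = 6(Δ_1 - Δ_0) = -30
  2·M_1 + 6·M_2 + 1·M_3 = 6(Δ_2 - Δ_1) = 84
Natural end conditions: M_0 = M_3 = 0.
Solving the tridiagonal system: M_0 = 0, M_1 = -87/8, M_2 = 141/8, M_3 = 0.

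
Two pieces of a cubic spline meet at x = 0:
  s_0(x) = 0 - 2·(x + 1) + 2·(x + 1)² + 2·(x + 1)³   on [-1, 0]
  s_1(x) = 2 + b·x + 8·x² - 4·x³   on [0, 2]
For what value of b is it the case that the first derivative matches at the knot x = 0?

8

s_0'(x) = -2 + 4·(x + 1) + 6·(x + 1)², so s_0'(0) = 8. On the right, s_1'(0) = b, so b = 8.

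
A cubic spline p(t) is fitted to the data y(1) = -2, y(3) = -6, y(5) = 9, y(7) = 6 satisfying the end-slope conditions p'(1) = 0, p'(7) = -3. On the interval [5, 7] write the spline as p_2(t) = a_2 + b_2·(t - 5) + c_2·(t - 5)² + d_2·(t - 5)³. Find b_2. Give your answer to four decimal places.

4.5000

Write σ_i for p''(x_i). With h_i = 2, 2, 2 and divided differences Δ_i = -2, 15/2, -3/2, the continuity of p' gives the tridiagonal system
  2·σ_0 + 8·σ_1 + 2·σ_2 = 6(Δ_1 - Δ_0) = 57
  2·σ_1 + 8·σ_2 + 2·σ_3 = 6(Δ_2 - Δ_1) = -54
Clamped end conditions give two more equations: 2h_0·σ_0 + h_0·σ_1 = 6(Δ_0 - p'(1)) = -12 and h_2·σ_2 + 2h_2·σ_3 = 6(p'(7) - Δ_2) = -9.
Forward elimination and back-substitution give σ_0 = -9, σ_1 = 12, σ_2 = -21/2, σ_3 = 3.
On [5, 7], with p_2(t) = a_2 + b_2·(t - 5) + c_2·(t - 5)² + d_2·(t - 5)³: c_2 = σ_2/2 = -21/4, d_2 = (σ_3 - σ_2)/(6h_2) = 9/8, b_2 = Δ_2 - h_2(2σ_2 + σ_3)/6 = 9/2.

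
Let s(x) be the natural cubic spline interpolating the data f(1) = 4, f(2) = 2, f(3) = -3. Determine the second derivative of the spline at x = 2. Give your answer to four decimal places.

Write M_i for s''(x_i). With h_i = 1, 1 and divided differences Δ_i = -2, -5, the continuity of s' gives the tridiagonal system
  1·M_0 + 4·M_1 + 1·M_2 = 6(Δ_1 - Δ_0) = -18
Natural end conditions: M_0 = M_2 = 0.
Solving: M_0 = 0, M_1 = -9/2, M_2 = 0.

-4.5000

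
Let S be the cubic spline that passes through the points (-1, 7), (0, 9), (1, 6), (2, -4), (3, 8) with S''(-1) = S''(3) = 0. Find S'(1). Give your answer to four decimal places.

-9.8750

Write σ_i for S''(x_i). With h_i = 1, 1, 1, 1 and divided differences Δ_i = 2, -3, -10, 12, the continuity of S' gives the tridiagonal system
  1·σ_0 + 4·σ_1 + 1·σ_2 = 6(Δ_1 - Δ_0) = -30
  1·σ_1 + 4·σ_2 + 1·σ_3 = 6(Δ_2 - Δ_1) = -42
  1·σ_2 + 4·σ_3 + 1·σ_4 = 6(Δ_3 - Δ_2) = 132
Natural end conditions: σ_0 = σ_4 = 0.
Solving the tridiagonal system: σ_0 = 0, σ_1 = -75/28, σ_2 = -135/7, σ_3 = 1059/28, σ_4 = 0.
On [1, 2], S'(t) = b_2 + 2c_2·(t - 1) + 3d_2·(t - 1)² with b_2 = Δ_2 - h_2(2σ_2 + σ_3)/6 = -79/8, c_2 = σ_2/2 = -135/14, d_2 = (σ_3 - σ_2)/(6h_2) = 533/56. So S'(1) = -79/8.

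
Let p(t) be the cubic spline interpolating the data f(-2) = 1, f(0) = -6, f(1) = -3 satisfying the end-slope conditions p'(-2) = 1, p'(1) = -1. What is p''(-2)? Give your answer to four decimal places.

Write σ_i for p''(x_i). With h_i = 2, 1 and divided differences Δ_i = -7/2, 3, the continuity of p' gives the tridiagonal system
  2·σ_0 + 6·σ_1 + 1·σ_2 = 6(Δ_1 - Δ_0) = 39
Clamped end conditions give two more equations: 2h_0·σ_0 + h_0·σ_1 = 6(Δ_0 - p'(-2)) = -27 and h_1·σ_1 + 2h_1·σ_2 = 6(p'(1) - Δ_1) = -24.
Forward elimination and back-substitution give σ_0 = -167/12, σ_1 = 43/3, σ_2 = -115/6.

-13.9167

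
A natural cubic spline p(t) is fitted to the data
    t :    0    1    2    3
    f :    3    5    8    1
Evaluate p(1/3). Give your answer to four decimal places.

With σ_i denoting the second derivative at x_i, h_i = 1, 1, 1, and Δ_i = (y_(i+1) − y_i)/h_i = 2, 3, -7:
  1·σ_0 + 4·σ_1 + 1·σ_2 = 6(Δ_1 - Δ_0) = 6
  1·σ_1 + 4·σ_2 + 1·σ_3 = 6(Δ_2 - Δ_1) = -60
Natural end conditions: σ_0 = σ_3 = 0.
Hence σ_0 = 0, σ_1 = 28/5, σ_2 = -82/5, σ_3 = 0.
On [0, 1], p(t) = 3 + 16/15·t + 0·t² + 14/15·t³.
With t = 1/3: p(1/3) = 1373/405.

3.3901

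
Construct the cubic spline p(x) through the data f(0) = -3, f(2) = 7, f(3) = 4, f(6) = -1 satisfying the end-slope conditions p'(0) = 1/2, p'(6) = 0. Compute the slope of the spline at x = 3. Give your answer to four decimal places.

-4.3214

Put m_i = p'' at the i-th knot. Here h = (2, 1, 3) and Δ = (5, -3, -5/3), so the interior equations h_(i-1)·m_(i-1) + 2(h_(i-1)+h_i)·m_i + h_i·m_(i+1) = 6(Δ_i − Δ_(i-1)) read
  2·m_0 + 6·m_1 + 1·m_2 = 6(Δ_1 - Δ_0) = -48
  1·m_1 + 8·m_2 + 3·m_3 = 6(Δ_2 - Δ_1) = 8
Clamped end conditions give two more equations: 2h_0·m_0 + h_0·m_1 = 6(Δ_0 - p'(0)) = 27 and h_2·m_2 + 2h_2·m_3 = 6(p'(6) - Δ_2) = 10.
Solving: m_0 = 92/7, m_1 = -179/14, m_2 = 17/7, m_3 = 19/42.
On [3, 6], p'(x) = b_2 + 2c_2·(x - 3) + 3d_2·(x - 3)² with b_2 = Δ_2 - h_2(2m_2 + m_3)/6 = -121/28, c_2 = m_2/2 = 17/14, d_2 = (m_3 - m_2)/(6h_2) = -83/756. So p'(3) = -121/28.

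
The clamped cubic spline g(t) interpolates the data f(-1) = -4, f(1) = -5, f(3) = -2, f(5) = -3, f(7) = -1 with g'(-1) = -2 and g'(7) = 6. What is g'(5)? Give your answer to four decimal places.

With m_i denoting the second derivative at x_i, h_i = 2, 2, 2, 2, and Δ_i = (y_(i+1) − y_i)/h_i = -1/2, 3/2, -1/2, 1:
  2·m_0 + 8·m_1 + 2·m_2 = 6(Δ_1 - Δ_0) = 12
  2·m_1 + 8·m_2 + 2·m_3 = 6(Δ_2 - Δ_1) = -12
  2·m_2 + 8·m_3 + 2·m_4 = 6(Δ_3 - Δ_2) = 9
Clamped end conditions give two more equations: 2h_0·m_0 + h_0·m_1 = 6(Δ_0 - g'(-1)) = 9 and h_3·m_3 + 2h_3·m_4 = 6(g'(7) - Δ_3) = 30.
Solving the tridiagonal system: m_0 = 163/112, m_1 = 89/56, m_2 = -29/16, m_3 = -19/56, m_4 = 859/112.
On [5, 7], g'(t) = b_3 + 2c_3·(t - 5) + 3d_3·(t - 5)² with b_3 = Δ_3 - h_3(2m_3 + m_4)/6 = -149/112, c_3 = m_3/2 = -19/112, d_3 = (m_4 - m_3)/(6h_3) = 299/448. So g'(5) = -149/112.

-1.3304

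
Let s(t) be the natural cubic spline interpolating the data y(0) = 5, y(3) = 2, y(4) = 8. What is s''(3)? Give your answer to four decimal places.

5.2500

Put M_i = s'' at the i-th knot. Here h = (3, 1) and Δ = (-1, 6), so the interior equations h_(i-1)·M_(i-1) + 2(h_(i-1)+h_i)·M_i + h_i·M_(i+1) = 6(Δ_i − Δ_(i-1)) read
  3·M_0 + 8·M_1 + 1·M_2 = 6(Δ_1 - Δ_0) = 42
Natural end conditions: M_0 = M_2 = 0.
Hence M_0 = 0, M_1 = 21/4, M_2 = 0.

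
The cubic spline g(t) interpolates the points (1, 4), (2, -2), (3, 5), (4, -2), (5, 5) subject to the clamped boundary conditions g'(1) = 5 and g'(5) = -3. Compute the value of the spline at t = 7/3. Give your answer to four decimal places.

With σ_i denoting the second derivative at x_i, h_i = 1, 1, 1, 1, and Δ_i = (y_(i+1) − y_i)/h_i = -6, 7, -7, 7:
  1·σ_0 + 4·σ_1 + 1·σ_2 = 6(Δ_1 - Δ_0) = 78
  1·σ_1 + 4·σ_2 + 1·σ_3 = 6(Δ_2 - Δ_1) = -84
  1·σ_2 + 4·σ_3 + 1·σ_4 = 6(Δ_3 - Δ_2) = 84
Clamped end conditions give two more equations: 2h_0·σ_0 + h_0·σ_1 = 6(Δ_0 - g'(1)) = -66 and h_3·σ_3 + 2h_3·σ_4 = 6(g'(5) - Δ_3) = -60.
Solving: σ_0 = -1541/28, σ_1 = 617/14, σ_2 = -173/4, σ_3 = 629/14, σ_4 = -1469/28.
On [2, 3], g(t) = -2 - 27/56·(t - 2) + 617/28·(t - 2)² - 815/56·(t - 2)³.
With (t - 2) = 1/3: g(7/3) = -95/378.

-0.2513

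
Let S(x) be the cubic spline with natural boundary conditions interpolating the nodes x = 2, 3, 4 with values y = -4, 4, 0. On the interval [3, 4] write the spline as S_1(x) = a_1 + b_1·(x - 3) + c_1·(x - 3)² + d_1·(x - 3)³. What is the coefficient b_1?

Let M_i = S''(x_i). Step sizes h_i = 1, 1; slopes of the chords Δ_i = (y_(i+1) - y_i)/h_i = 8, -4.
  1·M_0 + 4·M_1 + 1·M_2 = 6(Δ_1 - Δ_0) = -72
Natural end conditions: M_0 = M_2 = 0.
Solving: M_0 = 0, M_1 = -18, M_2 = 0.
On [3, 4], with S_1(x) = a_1 + b_1·(x - 3) + c_1·(x - 3)² + d_1·(x - 3)³: c_1 = M_1/2 = -9, d_1 = (M_2 - M_1)/(6h_1) = 3, b_1 = Δ_1 - h_1(2M_1 + M_2)/6 = 2.

2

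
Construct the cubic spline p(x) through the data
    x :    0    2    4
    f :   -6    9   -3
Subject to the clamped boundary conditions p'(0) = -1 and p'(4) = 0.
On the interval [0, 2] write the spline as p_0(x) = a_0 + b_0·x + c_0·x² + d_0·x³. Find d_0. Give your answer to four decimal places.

-3.6563

Write σ_i for p''(x_i). With h_i = 2, 2 and divided differences Δ_i = 15/2, -6, the continuity of p' gives the tridiagonal system
  2·σ_0 + 8·σ_1 + 2·σ_2 = 6(Δ_1 - Δ_0) = -81
Clamped end conditions give two more equations: 2h_0·σ_0 + h_0·σ_1 = 6(Δ_0 - p'(0)) = 51 and h_1·σ_1 + 2h_1·σ_2 = 6(p'(4) - Δ_1) = 36.
Hence σ_0 = 185/8, σ_1 = -83/4, σ_2 = 155/8.
On [0, 2], with p_0(x) = a_0 + b_0·x + c_0·x² + d_0·x³: c_0 = σ_0/2 = 185/16, d_0 = (σ_1 - σ_0)/(6h_0) = -117/32, b_0 = Δ_0 - h_0(2σ_0 + σ_1)/6 = -1.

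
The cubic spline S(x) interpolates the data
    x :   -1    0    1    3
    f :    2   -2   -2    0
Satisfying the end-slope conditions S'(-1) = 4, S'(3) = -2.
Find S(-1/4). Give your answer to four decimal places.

-0.5419

Write M_i for S''(x_i). With h_i = 1, 1, 2 and divided differences Δ_i = -4, 0, 1, the continuity of S' gives the tridiagonal system
  1·M_0 + 4·M_1 + 1·M_2 = 6(Δ_1 - Δ_0) = 24
  1·M_1 + 6·M_2 + 2·M_3 = 6(Δ_2 - Δ_1) = 6
Clamped end conditions give two more equations: 2h_0·M_0 + h_0·M_1 = 6(Δ_0 - S'(-1)) = -48 and h_2·M_2 + 2h_2·M_3 = 6(S'(3) - Δ_2) = -18.
Solving the tridiagonal system: M_0 = -339/11, M_1 = 150/11, M_2 = 3/11, M_3 = -51/11.
On [-1, 0], S(x) = 2 + 4·(x + 1) - 339/22·(x + 1)² + 163/22·(x + 1)³.
With (x + 1) = 3/4: S(-1/4) = -763/1408.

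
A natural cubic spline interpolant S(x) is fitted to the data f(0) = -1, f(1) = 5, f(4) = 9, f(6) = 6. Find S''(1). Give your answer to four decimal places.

Let m_i = S''(x_i). Step sizes h_i = 1, 3, 2; slopes of the chords Δ_i = (y_(i+1) - y_i)/h_i = 6, 4/3, -3/2.
  1·m_0 + 8·m_1 + 3·m_2 = 6(Δ_1 - Δ_0) = -28
  3·m_1 + 10·m_2 + 2·m_3 = 6(Δ_2 - Δ_1) = -17
Natural end conditions: m_0 = m_3 = 0.
Forward elimination and back-substitution give m_0 = 0, m_1 = -229/71, m_2 = -52/71, m_3 = 0.

-3.2254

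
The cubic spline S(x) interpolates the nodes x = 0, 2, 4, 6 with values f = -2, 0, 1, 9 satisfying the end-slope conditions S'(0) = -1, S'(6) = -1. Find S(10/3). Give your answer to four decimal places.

With σ_i denoting the second derivative at x_i, h_i = 2, 2, 2, and Δ_i = (y_(i+1) − y_i)/h_i = 1, 1/2, 4:
  2·σ_0 + 8·σ_1 + 2·σ_2 = 6(Δ_1 - Δ_0) = -3
  2·σ_1 + 8·σ_2 + 2·σ_3 = 6(Δ_2 - Δ_1) = 21
Clamped end conditions give two more equations: 2h_0·σ_0 + h_0·σ_1 = 6(Δ_0 - S'(0)) = 12 and h_2·σ_2 + 2h_2·σ_3 = 6(S'(6) - Δ_2) = -30.
Forward elimination and back-substitution give σ_0 = 9/2, σ_1 = -3, σ_2 = 6, σ_3 = -21/2.
On [2, 4], S(x) = 0 + 1/2·(x - 2) - 3/2·(x - 2)² + 3/4·(x - 2)³.
With (x - 2) = 4/3: S(10/3) = -2/9.

-0.2222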